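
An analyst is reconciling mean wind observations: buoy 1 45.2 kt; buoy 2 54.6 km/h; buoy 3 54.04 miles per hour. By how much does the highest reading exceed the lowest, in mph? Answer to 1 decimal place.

buoy 1: 45.2 kt = 52.015 mph.
buoy 2: 54.6 km/h = 33.927 mph.
Spread: 54.040 − 33.927 = 20.1 mph.

20.1 mph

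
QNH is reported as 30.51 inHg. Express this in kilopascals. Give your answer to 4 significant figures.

1 inHg = 3.38639 kPa, so 30.51 × 3.38639 = 103.3 kPa.

103.3 kPa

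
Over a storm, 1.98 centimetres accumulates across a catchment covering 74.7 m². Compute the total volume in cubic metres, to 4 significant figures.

Depth: 1.98 cm × 10 = 19.8 mm.
1 mm over 1 m² is 1 L, so volume = 19.8 × 74.7 = 1479.06 L = 1.479 m³.

1.479 cubic metres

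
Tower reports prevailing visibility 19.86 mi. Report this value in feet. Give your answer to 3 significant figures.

1 SM = 5280 ft, so 19.86 × 5280 = 105000 ft.

105000 ft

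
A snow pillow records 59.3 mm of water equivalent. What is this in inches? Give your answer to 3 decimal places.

2.335 in

1 mm = 0.0393701 in, so 59.3 × 0.0393701 = 2.335 in.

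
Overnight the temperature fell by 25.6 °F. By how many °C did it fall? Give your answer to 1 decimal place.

Converting a difference, only the 9/5 scale factor applies: Δ°C = 25.6 × 0.5556 = 14.2 °C.

14.2 °C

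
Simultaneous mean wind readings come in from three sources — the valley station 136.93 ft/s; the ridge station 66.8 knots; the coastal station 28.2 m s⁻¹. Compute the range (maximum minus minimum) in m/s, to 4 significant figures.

13.54 m/s

the valley station: 136.93 ft/s = 41.7363 m/s.
the ridge station: 66.8 kt = 34.3649 m/s.
Spread: 41.7363 − 28.2000 = 13.54 m/s.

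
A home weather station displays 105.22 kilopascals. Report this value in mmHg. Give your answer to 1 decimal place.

789.2 mmHg

1 kPa = 7.50062 mmHg, so 105.22 × 7.50062 = 789.2 mmHg.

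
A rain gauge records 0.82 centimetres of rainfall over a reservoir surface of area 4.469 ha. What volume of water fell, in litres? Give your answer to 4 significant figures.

366500 litres

Depth: 0.82 cm × 10 = 8.2 mm.
Area: 4.469 ha = 44690 m².
1 mm over 1 m² is 1 L, so volume = 8.2 × 44690 = 366458 L ≈ 366500 L.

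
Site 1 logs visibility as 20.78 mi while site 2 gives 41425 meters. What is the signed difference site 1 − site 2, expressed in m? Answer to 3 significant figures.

-7980 m

site 1: 20.78 SM = 33442.17 m.
Difference: 33442.17 − 41425.00 = -7980 m.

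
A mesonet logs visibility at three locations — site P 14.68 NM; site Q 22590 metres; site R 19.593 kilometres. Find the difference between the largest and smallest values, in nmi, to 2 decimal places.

site Q: 22590 m = 12.1976 nmi.
site R: 19.593 km = 10.5794 nmi.
Spread: 14.6800 − 10.5794 = 4.10 nmi.

4.10 nmi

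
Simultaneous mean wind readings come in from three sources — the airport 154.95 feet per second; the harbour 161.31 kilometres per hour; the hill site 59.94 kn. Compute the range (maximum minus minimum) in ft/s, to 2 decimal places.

53.78 ft/s

the harbour: 161.31 km/h = 147.0090 ft/s.
the hill site: 59.94 kt = 101.1673 ft/s.
Spread: 154.9500 − 101.1673 = 53.78 ft/s.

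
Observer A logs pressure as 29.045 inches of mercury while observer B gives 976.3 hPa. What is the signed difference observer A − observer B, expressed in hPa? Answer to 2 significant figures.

observer A: 29.045 inHg = 983.577 hPa.
Difference: 983.577 − 976.300 = 7.3 hPa.

7.3 hPa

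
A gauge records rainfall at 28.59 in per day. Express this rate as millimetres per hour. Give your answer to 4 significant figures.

30.26 mm/hour

28.59 in/day × 25.4 mm/in × 0.0416667 day/hour = 30.26 mm/hour.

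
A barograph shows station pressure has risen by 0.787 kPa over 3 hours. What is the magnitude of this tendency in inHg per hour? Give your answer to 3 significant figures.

0.0775 inHg per hour

0.787 kPa / 3 h × 0.2953 inHg/kPa = 0.0775 inHg/h.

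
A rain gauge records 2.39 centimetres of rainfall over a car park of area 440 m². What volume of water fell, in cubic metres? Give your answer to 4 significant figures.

Depth: 2.39 cm × 10 = 23.9 mm.
1 mm over 1 m² is 1 L, so volume = 23.9 × 440 = 10516 L = 10.52 m³.

10.52 cubic metres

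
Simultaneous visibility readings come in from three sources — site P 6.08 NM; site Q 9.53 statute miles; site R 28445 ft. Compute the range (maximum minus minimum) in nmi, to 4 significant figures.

3.600 nmi

site Q: 9.53 SM = 8.28134 nmi.
site R: 28445 ft = 4.68144 nmi.
Spread: 8.28134 − 4.68144 = 3.600 nmi.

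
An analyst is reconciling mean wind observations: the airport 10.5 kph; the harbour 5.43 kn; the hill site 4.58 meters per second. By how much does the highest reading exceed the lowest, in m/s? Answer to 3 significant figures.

the airport: 10.5 km/h = 2.9167 m/s.
the harbour: 5.43 kt = 2.7934 m/s.
Spread: 4.5800 − 2.7934 = 1.79 m/s.

1.79 m/s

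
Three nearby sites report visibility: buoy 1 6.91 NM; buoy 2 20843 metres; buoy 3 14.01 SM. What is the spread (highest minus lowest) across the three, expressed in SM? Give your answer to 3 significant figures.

buoy 1: 6.91 nmi = 7.9519 SM.
buoy 2: 20843 m = 12.9512 SM.
Spread: 14.0100 − 7.9519 = 6.06 SM.

6.06 SM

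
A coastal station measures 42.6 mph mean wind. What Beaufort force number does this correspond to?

Beaufort force 8

42.6 mph = 19.0 m/s, which is Beaufort 8 (gale, 17.2–20.7 m/s).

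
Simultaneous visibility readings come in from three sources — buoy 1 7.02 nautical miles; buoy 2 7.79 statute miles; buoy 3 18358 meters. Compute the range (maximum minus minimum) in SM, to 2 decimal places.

buoy 1: 7.02 nmi = 8.0785 SM.
buoy 3: 18358 m = 11.4071 SM.
Spread: 11.4071 − 7.7900 = 3.62 SM.

3.62 SM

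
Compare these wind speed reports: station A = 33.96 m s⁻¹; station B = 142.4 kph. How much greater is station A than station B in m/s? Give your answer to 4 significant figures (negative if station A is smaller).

-5.596 m/s

station B: 142.4 km/h = 39.55556 m/s.
Difference: 33.96000 − 39.55556 = -5.596 m/s.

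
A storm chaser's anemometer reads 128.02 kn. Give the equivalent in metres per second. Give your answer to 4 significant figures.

65.86 m/s

1 kt = 0.514444 m/s, so 128.02 × 0.514444 = 65.86 m/s.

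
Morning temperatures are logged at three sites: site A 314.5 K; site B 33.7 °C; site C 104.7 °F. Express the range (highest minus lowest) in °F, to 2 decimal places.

13.77 °F

site A: 314.5 K = 41.350 °C.
site C: 104.7 °F = 40.389 °C.
Spread: 41.350 − 33.700 = 7.650 °C = 13.77 °F.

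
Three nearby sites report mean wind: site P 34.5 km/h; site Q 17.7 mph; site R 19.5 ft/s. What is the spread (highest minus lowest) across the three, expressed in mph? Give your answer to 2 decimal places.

8.14 mph

site P: 34.5 km/h = 21.4373 mph.
site R: 19.5 ft/s = 13.2955 mph.
Spread: 21.4373 − 13.2955 = 8.14 mph.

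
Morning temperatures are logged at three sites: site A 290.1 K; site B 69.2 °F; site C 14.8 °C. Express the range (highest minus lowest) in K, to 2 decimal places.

5.87 K

site A: 290.1 K = 16.950 °C.
site B: 69.2 °F = 20.667 °C.
Spread: 20.667 − 14.800 = 5.867 °C.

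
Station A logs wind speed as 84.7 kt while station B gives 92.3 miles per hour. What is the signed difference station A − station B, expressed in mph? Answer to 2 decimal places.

5.17 mph

station A: 84.7 kt = 97.4710 mph.
Difference: 97.4710 − 92.3000 = 5.17 mph.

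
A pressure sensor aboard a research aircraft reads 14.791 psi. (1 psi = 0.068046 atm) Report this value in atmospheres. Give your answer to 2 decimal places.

1 psi = 0.068046 atm, so 14.791 × 0.068046 = 1.01 atm.

1.01 atm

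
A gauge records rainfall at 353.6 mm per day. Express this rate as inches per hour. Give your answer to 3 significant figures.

353.6 mm/day × 0.0393701 in/mm × 0.0416667 day/hour = 0.580 in/hour.

0.580 in/hour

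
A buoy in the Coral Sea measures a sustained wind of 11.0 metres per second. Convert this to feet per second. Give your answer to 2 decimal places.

36.09 ft/s

1 m/s = 3.28084 ft/s, so 11.0 × 3.28084 = 36.09 ft/s.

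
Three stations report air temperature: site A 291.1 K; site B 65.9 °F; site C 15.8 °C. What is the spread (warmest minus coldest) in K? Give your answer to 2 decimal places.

3.03 K

site A: 291.1 K = 17.950 °C.
site B: 65.9 °F = 18.833 °C.
Spread: 18.833 − 15.800 = 3.033 °C.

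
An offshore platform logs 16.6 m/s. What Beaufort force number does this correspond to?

Beaufort force 7

16.6 m/s lies in the Beaufort 7 band (near gale, 13.9–17.1 m/s).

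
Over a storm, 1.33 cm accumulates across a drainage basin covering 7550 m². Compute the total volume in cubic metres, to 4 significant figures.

Depth: 1.33 cm × 10 = 13.3 mm.
1 mm over 1 m² is 1 L, so volume = 13.3 × 7550 = 100415 L = 100.4 m³.

100.4 cubic metres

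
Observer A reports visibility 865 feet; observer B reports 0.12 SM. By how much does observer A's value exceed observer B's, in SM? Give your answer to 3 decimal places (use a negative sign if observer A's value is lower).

observer A: 865 ft = 0.16383 SM.
Difference: 0.16383 − 0.12000 = 0.044 SM.

0.044 SM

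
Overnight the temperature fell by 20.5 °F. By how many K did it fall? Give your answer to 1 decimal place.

Converting a difference, only the 9/5 scale factor applies: ΔK = 20.5 × 0.5556 = 11.4 K.

11.4 K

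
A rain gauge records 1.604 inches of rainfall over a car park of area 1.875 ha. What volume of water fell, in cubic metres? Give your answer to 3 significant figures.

764 cubic metres

Depth: 1.604 in × 25.4 = 40.7416 mm.
Area: 1.875 ha = 18750 m².
1 mm over 1 m² is 1 L, so volume = 40.7416 × 18750 = 763905 L = 764 m³.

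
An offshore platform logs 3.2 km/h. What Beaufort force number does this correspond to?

3.2 km/h = 0.9 m/s, which is Beaufort 1 (light air, 0.3–1.5 m/s).

Beaufort force 1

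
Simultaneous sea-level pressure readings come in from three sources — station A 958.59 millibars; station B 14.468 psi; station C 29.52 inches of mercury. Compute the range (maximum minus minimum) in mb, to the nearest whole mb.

station B: 14.468 psi = 997.53 mb.
station C: 29.52 inHg = 999.66 mb.
Spread: 999.66 − 958.59 = 41 mb.

41 mb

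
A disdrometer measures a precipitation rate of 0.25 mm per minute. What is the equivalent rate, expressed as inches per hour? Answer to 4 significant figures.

0.25 mm/minute × 0.0393701 in/mm × 60 minute/hour = 0.5906 in/hour.

0.5906 in/hour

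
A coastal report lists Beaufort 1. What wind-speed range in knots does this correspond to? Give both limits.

Beaufort 1 (light air) spans 1–3 knots.

1 to 3 kt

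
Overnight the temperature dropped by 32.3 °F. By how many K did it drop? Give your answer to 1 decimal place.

Converting a difference, only the 9/5 scale factor applies: ΔK = 32.3 × 0.5556 = 17.9 K.

17.9 K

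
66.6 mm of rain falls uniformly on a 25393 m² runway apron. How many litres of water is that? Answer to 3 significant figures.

1690000 litres

1 mm over 1 m² is 1 L, so volume = 66.6 × 25393 = 1691173.8 L ≈ 1690000 L.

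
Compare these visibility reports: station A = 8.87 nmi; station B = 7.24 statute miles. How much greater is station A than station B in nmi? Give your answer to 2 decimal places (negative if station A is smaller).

2.58 nmi

station B: 7.24 SM = 6.2914 nmi.
Difference: 8.8700 − 6.2914 = 2.58 nmi.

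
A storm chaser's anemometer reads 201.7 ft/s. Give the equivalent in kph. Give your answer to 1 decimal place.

1 ft/s = 1.09728 km/h, so 201.7 × 1.09728 = 221.3 km/h.

221.3 km/h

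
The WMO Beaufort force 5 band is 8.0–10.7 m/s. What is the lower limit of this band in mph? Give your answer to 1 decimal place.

17.9 mph

8.0–10.7 m/s × 2.237 = 17.9–23.9 mph.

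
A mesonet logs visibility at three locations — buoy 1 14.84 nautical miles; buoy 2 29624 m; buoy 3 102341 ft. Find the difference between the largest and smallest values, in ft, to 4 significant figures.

buoy 1: 14.84 nmi = 90169.55 ft.
buoy 2: 29624 m = 97191.60 ft.
Spread: 102341.00 − 90169.55 = 12170 ft.

12170 ft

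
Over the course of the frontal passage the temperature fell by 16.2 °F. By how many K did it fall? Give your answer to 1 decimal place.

9.0 K

A change of 1 °C equals a change of 1.8 °F: ΔK = 16.2 × 0.5556 = 9.0 K.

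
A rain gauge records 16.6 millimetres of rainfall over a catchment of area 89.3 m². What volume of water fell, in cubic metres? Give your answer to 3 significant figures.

1.48 cubic metres

1 mm over 1 m² is 1 L, so volume = 16.6 × 89.3 = 1482.38 L = 1.48 m³.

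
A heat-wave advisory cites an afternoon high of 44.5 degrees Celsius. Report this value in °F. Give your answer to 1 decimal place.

112.1 °F

°F = °C × 9/5 + 32 = 44.5 × 1.8 + 32 = 112.1 °F.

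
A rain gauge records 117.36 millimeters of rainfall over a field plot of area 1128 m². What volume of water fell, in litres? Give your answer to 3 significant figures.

1 mm over 1 m² is 1 L, so volume = 117.36 × 1128 = 132382.08 L ≈ 132000 L.

132000 litres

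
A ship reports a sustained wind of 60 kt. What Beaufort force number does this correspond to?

60 kt lies in the Beaufort 11 band (violent storm, 56–63 kt).

Beaufort force 11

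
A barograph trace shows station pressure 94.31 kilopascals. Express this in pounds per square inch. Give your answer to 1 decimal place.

13.7 psi

1 kPa = 0.145038 psi, so 94.31 × 0.145038 = 13.7 psi.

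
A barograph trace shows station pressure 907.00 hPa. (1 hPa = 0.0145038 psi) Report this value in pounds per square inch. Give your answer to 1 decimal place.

13.2 psi

1 hPa = 0.0145038 psi, so 907.00 × 0.0145038 = 13.2 psi.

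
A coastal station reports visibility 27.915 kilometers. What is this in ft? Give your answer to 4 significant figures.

91580 ft

1 km = 3280.84 ft, so 27.915 × 3280.84 = 91580 ft.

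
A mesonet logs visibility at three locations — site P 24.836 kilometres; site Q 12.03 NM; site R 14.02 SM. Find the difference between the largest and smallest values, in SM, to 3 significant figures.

1.59 SM

site P: 24.836 km = 15.4324 SM.
site Q: 12.03 nmi = 13.8439 SM.
Spread: 15.4324 − 13.8439 = 1.59 SM.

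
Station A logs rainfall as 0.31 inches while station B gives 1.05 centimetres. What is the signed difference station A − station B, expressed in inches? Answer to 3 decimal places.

-0.103 in

station B: 1.05 cm = 0.41339 in.
Difference: 0.31000 − 0.41339 = -0.103 in.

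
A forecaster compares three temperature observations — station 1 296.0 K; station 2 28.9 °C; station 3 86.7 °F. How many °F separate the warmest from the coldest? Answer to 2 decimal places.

13.57 °F

station 1: 296.0 K = 22.850 °C.
station 3: 86.7 °F = 30.389 °C.
Spread: 30.389 − 22.850 = 7.539 °C = 13.57 °F.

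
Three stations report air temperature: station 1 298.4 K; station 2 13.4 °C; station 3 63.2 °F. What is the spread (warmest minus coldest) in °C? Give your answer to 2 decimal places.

11.85 °C

station 1: 298.4 K = 25.250 °C.
station 3: 63.2 °F = 17.333 °C.
Spread: 25.250 − 13.400 = 11.850 °C.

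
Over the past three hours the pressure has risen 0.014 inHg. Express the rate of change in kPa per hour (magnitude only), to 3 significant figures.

0.014 inHg / 3 h × 3.38639 kPa/inHg = 0.0158 kPa/h.

0.0158 kPa per hour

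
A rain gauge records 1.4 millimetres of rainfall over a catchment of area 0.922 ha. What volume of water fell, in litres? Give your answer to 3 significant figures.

Area: 0.922 ha = 9220 m².
1 mm over 1 m² is 1 L, so volume = 1.4 × 9220 = 12908 L ≈ 12900 L.

12900 litres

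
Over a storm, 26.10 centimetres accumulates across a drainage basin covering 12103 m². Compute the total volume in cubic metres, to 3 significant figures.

Depth: 26.10 cm × 10 = 261 mm.
1 mm over 1 m² is 1 L, so volume = 261 × 12103 = 3158883 L = 3160 m³.

3160 cubic metres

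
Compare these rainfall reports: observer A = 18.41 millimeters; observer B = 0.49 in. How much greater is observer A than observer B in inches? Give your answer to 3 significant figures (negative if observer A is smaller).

observer A: 18.41 mm = 0.72480 in.
Difference: 0.72480 − 0.49000 = 0.235 in.

0.235 in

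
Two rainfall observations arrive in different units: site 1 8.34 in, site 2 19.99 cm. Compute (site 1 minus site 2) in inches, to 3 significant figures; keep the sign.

0.470 in

site 2: 19.99 cm = 7.87008 in.
Difference: 8.34000 − 7.87008 = 0.470 in.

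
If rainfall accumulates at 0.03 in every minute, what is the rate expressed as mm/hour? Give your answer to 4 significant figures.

45.72 mm/hour

0.03 in/minute × 25.4 mm/in × 60 minute/hour = 45.72 mm/hour.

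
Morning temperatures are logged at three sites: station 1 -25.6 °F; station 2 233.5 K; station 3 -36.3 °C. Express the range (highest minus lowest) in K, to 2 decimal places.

7.65 K

station 1: -25.6 °F = -32.000 °C.
station 2: 233.5 K = -39.650 °C.
Spread: (-32.000) − (-39.650) = 7.650 °C.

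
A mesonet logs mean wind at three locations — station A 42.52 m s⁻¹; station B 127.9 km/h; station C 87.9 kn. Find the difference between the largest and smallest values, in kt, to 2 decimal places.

18.84 kt

station A: 42.52 m/s = 82.6523 kt.
station B: 127.9 km/h = 69.0605 kt.
Spread: 87.9000 − 69.0605 = 18.84 kt.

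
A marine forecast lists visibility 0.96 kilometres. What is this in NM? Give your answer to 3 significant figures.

0.518 nmi

1 km = 0.539957 nmi, so 0.96 × 0.539957 = 0.518 nmi.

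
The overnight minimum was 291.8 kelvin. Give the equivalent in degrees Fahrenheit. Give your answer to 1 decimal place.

First to °C: 18.65 °C.
Then to °F: 65.6 °F.

65.6 °F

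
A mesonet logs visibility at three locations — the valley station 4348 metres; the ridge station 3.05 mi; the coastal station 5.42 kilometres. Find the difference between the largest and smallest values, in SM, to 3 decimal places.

0.666 SM

the valley station: 4348 m = 2.70172 SM.
the coastal station: 5.42 km = 3.36783 SM.
Spread: 3.36783 − 2.70172 = 0.666 SM.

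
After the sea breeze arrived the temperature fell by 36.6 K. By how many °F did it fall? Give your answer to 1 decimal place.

65.9 °F

A change of 1 °C equals a change of 1.8 °F: Δ°F = 36.6 × 1.8 = 65.9 °F.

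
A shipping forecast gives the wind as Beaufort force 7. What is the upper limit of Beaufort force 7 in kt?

33 kt

Beaufort 7 (near gale) spans 28–33 knots.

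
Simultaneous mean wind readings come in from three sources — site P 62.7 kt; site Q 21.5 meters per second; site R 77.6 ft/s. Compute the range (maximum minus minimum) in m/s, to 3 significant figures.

site P: 62.7 kt = 32.256 m/s.
site R: 77.6 ft/s = 23.652 m/s.
Spread: 32.256 − 21.500 = 10.8 m/s.

10.8 m/s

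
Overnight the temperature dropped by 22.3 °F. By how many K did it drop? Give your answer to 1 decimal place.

For a temperature change the 32° offset cancels: ΔK = 22.3 × 0.5556 = 12.4 K.

12.4 K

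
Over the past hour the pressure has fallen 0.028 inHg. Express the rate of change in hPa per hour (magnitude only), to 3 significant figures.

0.948 hPa per hour

0.028 inHg / 1 h × 33.8639 hPa/inHg = 0.948 hPa/h.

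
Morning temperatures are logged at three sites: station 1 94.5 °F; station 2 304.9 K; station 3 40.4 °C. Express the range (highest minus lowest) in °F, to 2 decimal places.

15.57 °F

station 1: 94.5 °F = 34.722 °C.
station 2: 304.9 K = 31.750 °C.
Spread: 40.400 − 31.750 = 8.650 °C = 15.57 °F.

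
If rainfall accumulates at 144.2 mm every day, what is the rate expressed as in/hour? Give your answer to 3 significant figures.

0.237 in/hour

144.2 mm/day × 0.0393701 in/mm × 0.0416667 day/hour = 0.237 in/hour.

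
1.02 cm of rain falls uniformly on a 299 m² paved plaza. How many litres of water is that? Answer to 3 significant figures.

Depth: 1.02 cm × 10 = 10.2 mm.
1 mm over 1 m² is 1 L, so volume = 10.2 × 299 = 3049.8 L ≈ 3050 L.

3050 litres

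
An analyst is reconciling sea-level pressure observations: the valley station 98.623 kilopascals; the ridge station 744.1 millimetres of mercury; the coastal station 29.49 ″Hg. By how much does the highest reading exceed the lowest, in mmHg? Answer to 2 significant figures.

9.3 mmHg

the valley station: 98.623 kPa = 739.733 mmHg.
the coastal station: 29.49 inHg = 749.046 mmHg.
Spread: 749.046 − 739.733 = 9.3 mmHg.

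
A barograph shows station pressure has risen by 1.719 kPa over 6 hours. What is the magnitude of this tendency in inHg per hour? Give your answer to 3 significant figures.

0.0846 inHg per hour

1.719 kPa / 6 h × 0.2953 inHg/kPa = 0.0846 inHg/h.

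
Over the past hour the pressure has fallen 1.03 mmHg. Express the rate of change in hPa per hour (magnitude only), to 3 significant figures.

1.03 mmHg / 1 h × 1.33322 hPa/mmHg = 1.37 hPa/h.

1.37 hPa per hour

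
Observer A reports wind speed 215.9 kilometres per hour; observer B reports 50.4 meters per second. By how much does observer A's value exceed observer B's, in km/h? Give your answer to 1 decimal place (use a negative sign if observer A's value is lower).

observer B: 50.4 m/s = 181.440 km/h.
Difference: 215.900 − 181.440 = 34.5 km/h.

34.5 km/h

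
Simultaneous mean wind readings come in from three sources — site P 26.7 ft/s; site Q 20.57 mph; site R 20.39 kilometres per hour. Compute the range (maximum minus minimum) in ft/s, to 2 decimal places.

11.59 ft/s

site Q: 20.57 mph = 30.1693 ft/s.
site R: 20.39 km/h = 18.5823 ft/s.
Spread: 30.1693 − 18.5823 = 11.59 ft/s.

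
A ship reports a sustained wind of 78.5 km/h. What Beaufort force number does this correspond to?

Beaufort force 9

78.5 km/h = 21.8 m/s, which is Beaufort 9 (strong gale, 20.8–24.4 m/s).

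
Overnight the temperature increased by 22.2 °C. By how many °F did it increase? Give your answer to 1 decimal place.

Converting a difference, only the 9/5 scale factor applies: Δ°F = 22.2 × 1.8 = 40.0 °F.

40.0 °F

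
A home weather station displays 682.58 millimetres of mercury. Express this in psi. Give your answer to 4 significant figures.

1 mmHg = 0.0193368 psi, so 682.58 × 0.0193368 = 13.20 psi.

13.20 psi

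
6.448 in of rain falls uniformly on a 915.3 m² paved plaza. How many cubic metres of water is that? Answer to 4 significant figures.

149.9 cubic metres

Depth: 6.448 in × 25.4 = 163.7792 mm.
1 mm over 1 m² is 1 L, so volume = 163.7792 × 915.3 = 149907.1 L = 149.9 m³.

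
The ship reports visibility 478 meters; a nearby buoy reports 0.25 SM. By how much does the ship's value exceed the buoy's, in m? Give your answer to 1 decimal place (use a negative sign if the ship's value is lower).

the buoy: 0.25 SM = 402.336 m.
Difference: 478.000 − 402.336 = 75.7 m.

75.7 m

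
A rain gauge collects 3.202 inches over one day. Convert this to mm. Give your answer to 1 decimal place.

1 in = 25.4 mm, so 3.202 × 25.4 = 81.3 mm.

81.3 mm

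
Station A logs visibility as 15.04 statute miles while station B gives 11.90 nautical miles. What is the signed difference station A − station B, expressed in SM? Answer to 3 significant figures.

station B: 11.90 nmi = 13.6943 SM.
Difference: 15.0400 − 13.6943 = 1.35 SM.

1.35 SM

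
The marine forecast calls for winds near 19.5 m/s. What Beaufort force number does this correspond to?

Beaufort force 8

19.5 m/s lies in the Beaufort 8 band (gale, 17.2–20.7 m/s).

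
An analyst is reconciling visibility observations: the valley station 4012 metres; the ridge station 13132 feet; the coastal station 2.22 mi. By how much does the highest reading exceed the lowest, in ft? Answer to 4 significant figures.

1441 ft

the valley station: 4012 m = 13162.73 ft.
the coastal station: 2.22 SM = 11721.60 ft.
Spread: 13162.73 − 11721.60 = 1441 ft.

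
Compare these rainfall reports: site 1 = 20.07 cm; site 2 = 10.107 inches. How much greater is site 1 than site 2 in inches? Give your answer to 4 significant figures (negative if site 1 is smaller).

-2.205 in

site 1: 20.07 cm = 7.90157 in.
Difference: 7.90157 − 10.10700 = -2.205 in.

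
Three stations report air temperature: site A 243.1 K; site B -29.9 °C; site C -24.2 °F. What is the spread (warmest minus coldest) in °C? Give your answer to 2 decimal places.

site A: 243.1 K = -30.050 °C.
site C: -24.2 °F = -31.222 °C.
Spread: (-29.900) − (-31.222) = 1.322 °C.

1.32 °C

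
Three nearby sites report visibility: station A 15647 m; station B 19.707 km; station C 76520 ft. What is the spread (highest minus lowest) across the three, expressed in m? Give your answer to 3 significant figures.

station B: 19.707 km = 19707.00 m.
station C: 76520 ft = 23323.30 m.
Spread: 23323.30 − 15647.00 = 7680 m.

7680 m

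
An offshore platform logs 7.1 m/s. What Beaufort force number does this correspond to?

7.1 m/s lies in the Beaufort 4 band (moderate breeze, 5.5–7.9 m/s).

Beaufort force 4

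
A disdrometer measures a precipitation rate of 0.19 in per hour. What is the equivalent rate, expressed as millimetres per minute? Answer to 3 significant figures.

0.0804 mm/minute

0.19 in/hour × 25.4 mm/in × 0.0166667 hour/minute = 0.0804 mm/minute.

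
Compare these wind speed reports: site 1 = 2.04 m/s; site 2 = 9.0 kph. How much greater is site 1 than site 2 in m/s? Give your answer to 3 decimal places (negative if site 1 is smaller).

site 2: 9.0 km/h = 2.50000 m/s.
Difference: 2.04000 − 2.50000 = -0.460 m/s.

-0.460 m/s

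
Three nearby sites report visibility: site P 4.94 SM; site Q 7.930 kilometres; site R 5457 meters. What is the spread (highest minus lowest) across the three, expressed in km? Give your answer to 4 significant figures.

site P: 4.94 SM = 7.95016 km.
site R: 5457 m = 5.45700 km.
Spread: 7.95016 − 5.45700 = 2.493 km.

2.493 km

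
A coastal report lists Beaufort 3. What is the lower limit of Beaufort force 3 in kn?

7 kt

Beaufort 3 (gentle breeze) spans 7–10 knots.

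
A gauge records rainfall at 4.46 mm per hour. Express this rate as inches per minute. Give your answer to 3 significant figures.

0.00293 in/minute

4.46 mm/hour × 0.0393701 in/mm × 0.0166667 hour/minute = 0.00293 in/minute.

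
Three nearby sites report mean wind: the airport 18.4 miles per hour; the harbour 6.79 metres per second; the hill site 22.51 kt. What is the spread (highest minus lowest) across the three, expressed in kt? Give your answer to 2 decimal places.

the airport: 18.4 mph = 15.9892 kt.
the harbour: 6.79 m/s = 13.1987 kt.
Spread: 22.5100 − 13.1987 = 9.31 kt.

9.31 kt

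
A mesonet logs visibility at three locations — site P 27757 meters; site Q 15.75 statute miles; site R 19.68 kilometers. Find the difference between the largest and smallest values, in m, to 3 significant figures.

site Q: 15.75 SM = 25347.17 m.
site R: 19.68 km = 19680.00 m.
Spread: 27757.00 − 19680.00 = 8080 m.

8080 m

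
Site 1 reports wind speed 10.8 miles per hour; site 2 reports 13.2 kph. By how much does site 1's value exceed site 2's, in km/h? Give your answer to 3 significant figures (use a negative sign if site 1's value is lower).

site 1: 10.8 mph = 17.3809 km/h.
Difference: 17.3809 − 13.2000 = 4.18 km/h.

4.18 km/h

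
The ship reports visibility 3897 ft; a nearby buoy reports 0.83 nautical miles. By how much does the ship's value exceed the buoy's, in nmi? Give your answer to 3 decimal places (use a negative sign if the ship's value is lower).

the ship: 3897 ft = 0.64136 nmi.
Difference: 0.64136 − 0.83000 = -0.189 nmi.

-0.189 nmi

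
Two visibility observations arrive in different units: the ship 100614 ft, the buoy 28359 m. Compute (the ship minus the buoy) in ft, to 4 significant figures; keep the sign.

the buoy: 28359 m = 93041.34 ft.
Difference: 100614.00 − 93041.34 = 7573 ft.

7573 ft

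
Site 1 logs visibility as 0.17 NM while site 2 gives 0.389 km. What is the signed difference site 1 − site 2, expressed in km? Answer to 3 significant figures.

-0.0742 km

site 1: 0.17 nmi = 0.314840 km.
Difference: 0.314840 − 0.389000 = -0.0742 km.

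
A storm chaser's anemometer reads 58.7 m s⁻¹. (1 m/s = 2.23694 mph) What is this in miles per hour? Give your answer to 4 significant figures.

1 m/s = 2.23694 mph, so 58.7 × 2.23694 = 131.3 mph.

131.3 mph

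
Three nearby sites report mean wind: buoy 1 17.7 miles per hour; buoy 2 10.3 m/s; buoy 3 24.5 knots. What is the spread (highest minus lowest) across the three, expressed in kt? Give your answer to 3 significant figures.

buoy 1: 17.7 mph = 15.3809 kt.
buoy 2: 10.3 m/s = 20.0216 kt.
Spread: 24.5000 − 15.3809 = 9.12 kt.

9.12 kt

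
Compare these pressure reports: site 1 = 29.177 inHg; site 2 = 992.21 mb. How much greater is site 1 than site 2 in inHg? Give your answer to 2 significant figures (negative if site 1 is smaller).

-0.12 inHg

site 2: 992.21 mb = 29.2999 inHg.
Difference: 29.1770 − 29.2999 = -0.12 inHg.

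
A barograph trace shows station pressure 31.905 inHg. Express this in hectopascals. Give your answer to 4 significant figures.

1 inHg = 33.8639 hPa, so 31.905 × 33.8639 = 1080 hPa.

1080 hPa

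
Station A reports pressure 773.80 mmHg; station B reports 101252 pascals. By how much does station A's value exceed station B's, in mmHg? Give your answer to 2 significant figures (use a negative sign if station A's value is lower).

14 mmHg

station B: 101252 Pa = 759.45 mmHg.
Difference: 773.80 − 759.45 = 14 mmHg.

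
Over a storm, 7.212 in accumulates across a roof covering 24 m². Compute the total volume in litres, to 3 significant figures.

Depth: 7.212 in × 25.4 = 183.1848 mm.
1 mm over 1 m² is 1 L, so volume = 183.1848 × 24 = 4396.4352 L ≈ 4400 L.

4400 litres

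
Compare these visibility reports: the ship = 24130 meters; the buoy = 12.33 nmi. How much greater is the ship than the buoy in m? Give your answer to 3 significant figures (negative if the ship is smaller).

the buoy: 12.33 nmi = 22835.16 m.
Difference: 24130.00 − 22835.16 = 1290 m.

1290 m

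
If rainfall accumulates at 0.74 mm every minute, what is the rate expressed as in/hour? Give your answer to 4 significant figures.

0.74 mm/minute × 0.0393701 in/mm × 60 minute/hour = 1.748 in/hour.

1.748 in/hour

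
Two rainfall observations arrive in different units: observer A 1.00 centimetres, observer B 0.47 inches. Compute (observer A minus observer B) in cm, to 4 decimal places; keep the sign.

-0.1938 cm

observer B: 0.47 in = 1.193800 cm.
Difference: 1.000000 − 1.193800 = -0.1938 cm.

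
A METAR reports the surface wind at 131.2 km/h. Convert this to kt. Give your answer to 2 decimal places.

70.84 kt

1 km/h = 0.539957 kt, so 131.2 × 0.539957 = 70.84 kt.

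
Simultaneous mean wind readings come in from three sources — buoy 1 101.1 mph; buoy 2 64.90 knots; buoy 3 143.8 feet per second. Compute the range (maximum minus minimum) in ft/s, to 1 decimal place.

buoy 1: 101.1 mph = 148.280 ft/s.
buoy 2: 64.90 kt = 109.539 ft/s.
Spread: 148.280 − 109.539 = 38.7 ft/s.

38.7 ft/s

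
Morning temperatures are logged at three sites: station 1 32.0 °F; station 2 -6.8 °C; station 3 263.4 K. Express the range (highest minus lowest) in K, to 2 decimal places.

station 1: 32.0 °F = 0.000 °C.
station 3: 263.4 K = -9.750 °C.
Spread: 0.000 − (-9.750) = 9.750 °C.

9.75 K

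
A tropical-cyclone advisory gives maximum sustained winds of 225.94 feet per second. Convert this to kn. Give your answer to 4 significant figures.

133.9 kt

1 ft/s = 0.592484 kt, so 225.94 × 0.592484 = 133.9 kt.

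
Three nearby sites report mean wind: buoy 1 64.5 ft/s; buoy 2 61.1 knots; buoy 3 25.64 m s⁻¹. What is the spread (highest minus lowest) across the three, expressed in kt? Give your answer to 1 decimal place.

22.9 kt

buoy 1: 64.5 ft/s = 38.215 kt.
buoy 3: 25.64 m/s = 49.840 kt.
Spread: 61.100 − 38.215 = 22.9 kt.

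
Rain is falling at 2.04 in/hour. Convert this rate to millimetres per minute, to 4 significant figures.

0.8636 mm/minute

2.04 in/hour × 25.4 mm/in × 0.0166667 hour/minute = 0.8636 mm/minute.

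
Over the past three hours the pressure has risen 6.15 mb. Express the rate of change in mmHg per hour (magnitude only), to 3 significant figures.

6.15 mb / 3 h × 0.750062 mmHg/mb = 1.54 mmHg/h.

1.54 mmHg per hour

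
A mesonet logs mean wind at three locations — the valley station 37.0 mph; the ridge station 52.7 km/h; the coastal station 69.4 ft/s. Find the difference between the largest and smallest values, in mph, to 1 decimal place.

the ridge station: 52.7 km/h = 32.746 mph.
the coastal station: 69.4 ft/s = 47.318 mph.
Spread: 47.318 − 32.746 = 14.6 mph.

14.6 mph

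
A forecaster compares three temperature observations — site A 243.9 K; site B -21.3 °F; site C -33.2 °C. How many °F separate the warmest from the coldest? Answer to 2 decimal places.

site A: 243.9 K = -29.250 °C.
site B: -21.3 °F = -29.611 °C.
Spread: (-29.250) − (-33.200) = 3.950 °C = 7.11 °F.

7.11 °F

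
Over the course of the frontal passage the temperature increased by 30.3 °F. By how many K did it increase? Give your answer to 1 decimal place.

16.8 K

Converting a difference, only the 9/5 scale factor applies: ΔK = 30.3 × 0.5556 = 16.8 K.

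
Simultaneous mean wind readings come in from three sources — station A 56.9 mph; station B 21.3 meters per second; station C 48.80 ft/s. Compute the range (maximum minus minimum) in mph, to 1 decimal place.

station B: 21.3 m/s = 47.647 mph.
station C: 48.80 ft/s = 33.273 mph.
Spread: 56.900 − 33.273 = 23.6 mph.

23.6 mph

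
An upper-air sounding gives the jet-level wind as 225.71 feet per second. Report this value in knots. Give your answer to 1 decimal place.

1 ft/s = 0.592484 kt, so 225.71 × 0.592484 = 133.7 kt.

133.7 kt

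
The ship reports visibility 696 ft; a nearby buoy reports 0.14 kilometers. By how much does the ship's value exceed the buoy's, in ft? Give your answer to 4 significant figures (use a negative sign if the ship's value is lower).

236.7 ft

the buoy: 0.14 km = 459.318 ft.
Difference: 696.000 − 459.318 = 236.7 ft.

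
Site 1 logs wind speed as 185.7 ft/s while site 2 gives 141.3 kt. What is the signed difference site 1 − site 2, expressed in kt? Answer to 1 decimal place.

site 1: 185.7 ft/s = 110.024 kt.
Difference: 110.024 − 141.300 = -31.3 kt.

-31.3 kt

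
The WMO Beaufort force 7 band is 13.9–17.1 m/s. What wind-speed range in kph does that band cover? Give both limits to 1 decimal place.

13.9–17.1 m/s × 3.6 = 50.0–61.6 km/h.

50.0 to 61.6 km/h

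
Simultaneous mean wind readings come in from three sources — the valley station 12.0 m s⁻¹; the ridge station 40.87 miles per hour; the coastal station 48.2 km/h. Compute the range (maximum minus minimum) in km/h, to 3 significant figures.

22.6 km/h

the valley station: 12.0 m/s = 43.200 km/h.
the ridge station: 40.87 mph = 65.774 km/h.
Spread: 65.774 − 43.200 = 22.6 km/h.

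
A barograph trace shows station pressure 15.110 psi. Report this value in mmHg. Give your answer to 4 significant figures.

1 psi = 51.7149 mmHg, so 15.110 × 51.7149 = 781.4 mmHg.

781.4 mmHg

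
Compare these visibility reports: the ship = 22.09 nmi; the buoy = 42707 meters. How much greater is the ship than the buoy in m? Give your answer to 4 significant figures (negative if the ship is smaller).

-1796 m

the ship: 22.09 nmi = 40910.68 m.
Difference: 40910.68 − 42707.00 = -1796 m.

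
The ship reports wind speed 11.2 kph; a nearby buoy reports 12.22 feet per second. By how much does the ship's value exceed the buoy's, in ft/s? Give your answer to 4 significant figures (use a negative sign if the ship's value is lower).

-2.013 ft/s

the ship: 11.2 km/h = 10.20706 ft/s.
Difference: 10.20706 − 12.22000 = -2.013 ft/s.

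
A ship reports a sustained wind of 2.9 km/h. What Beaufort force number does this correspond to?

2.9 km/h = 0.8 m/s, which is Beaufort 1 (light air, 0.3–1.5 m/s).

Beaufort force 1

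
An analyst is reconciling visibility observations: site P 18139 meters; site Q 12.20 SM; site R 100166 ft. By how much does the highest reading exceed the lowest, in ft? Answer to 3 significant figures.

site P: 18139 m = 59511.15 ft.
site Q: 12.20 SM = 64416.00 ft.
Spread: 100166.00 − 59511.15 = 40700 ft.

40700 ft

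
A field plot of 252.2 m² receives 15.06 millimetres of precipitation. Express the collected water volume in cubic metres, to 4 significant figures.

1 mm over 1 m² is 1 L, so volume = 15.06 × 252.2 = 3798.132 L = 3.798 m³.

3.798 cubic metres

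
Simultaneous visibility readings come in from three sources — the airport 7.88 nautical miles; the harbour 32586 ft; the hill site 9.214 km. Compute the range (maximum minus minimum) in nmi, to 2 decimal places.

the harbour: 32586 ft = 5.3630 nmi.
the hill site: 9.214 km = 4.9752 nmi.
Spread: 7.8800 − 4.9752 = 2.90 nmi.

2.90 nmi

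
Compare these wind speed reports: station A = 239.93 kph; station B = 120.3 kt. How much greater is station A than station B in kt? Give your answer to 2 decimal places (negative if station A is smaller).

9.25 kt

station A: 239.93 km/h = 129.5518 kt.
Difference: 129.5518 − 120.3000 = 9.25 kt.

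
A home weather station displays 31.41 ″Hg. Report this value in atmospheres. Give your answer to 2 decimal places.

1 inHg = 0.0334211 atm, so 31.41 × 0.0334211 = 1.05 atm.

1.05 atm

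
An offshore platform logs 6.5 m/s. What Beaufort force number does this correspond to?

6.5 m/s lies in the Beaufort 4 band (moderate breeze, 5.5–7.9 m/s).

Beaufort force 4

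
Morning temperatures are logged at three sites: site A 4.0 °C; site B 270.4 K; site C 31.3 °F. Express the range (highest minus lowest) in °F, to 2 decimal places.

12.15 °F

site B: 270.4 K = -2.750 °C.
site C: 31.3 °F = -0.389 °C.
Spread: 4.000 − (-2.750) = 6.750 °C = 12.15 °F.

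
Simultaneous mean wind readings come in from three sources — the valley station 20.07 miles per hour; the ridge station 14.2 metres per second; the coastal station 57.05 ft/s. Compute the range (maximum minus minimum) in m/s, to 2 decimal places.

the valley station: 20.07 mph = 8.9721 m/s.
the coastal station: 57.05 ft/s = 17.3888 m/s.
Spread: 17.3888 − 8.9721 = 8.42 m/s.

8.42 m/s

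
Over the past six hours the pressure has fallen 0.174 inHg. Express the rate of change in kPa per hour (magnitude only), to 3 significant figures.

0.174 inHg / 6 h × 3.38639 kPa/inHg = 0.0982 kPa/h.

0.0982 kPa per hour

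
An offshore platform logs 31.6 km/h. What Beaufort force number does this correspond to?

31.6 km/h = 8.8 m/s, which is Beaufort 5 (fresh breeze, 8.0–10.7 m/s).

Beaufort force 5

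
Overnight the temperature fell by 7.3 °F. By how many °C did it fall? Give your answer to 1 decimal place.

4.1 °C

A change of 1 °C equals a change of 1.8 °F: Δ°C = 7.3 × 0.5556 = 4.1 °C.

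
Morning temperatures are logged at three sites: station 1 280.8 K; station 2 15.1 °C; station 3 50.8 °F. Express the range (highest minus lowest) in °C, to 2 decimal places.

7.45 °C

station 1: 280.8 K = 7.650 °C.
station 3: 50.8 °F = 10.444 °C.
Spread: 15.100 − 7.650 = 7.450 °C.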